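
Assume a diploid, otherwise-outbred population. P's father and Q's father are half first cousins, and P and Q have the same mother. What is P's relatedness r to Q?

0.265625

Wright's path rule: contributions from independent ancestry routes add.
P and Q are related in two ways: half second cousins through their fathers (r = 1/64) and half-sibs through their shared mother (r = 1/4).
r = 1/64 + 1/4 = 17/64 = 0.265625.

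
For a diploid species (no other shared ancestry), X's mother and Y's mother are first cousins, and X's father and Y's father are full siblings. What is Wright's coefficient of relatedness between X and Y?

Wright's path rule: contributions from independent ancestry routes add.
X and Y are related in two ways: second cousins through their mothers (r = 1/32) and first cousins through their fathers (r = 1/8).
r = 1/32 + 1/8 = 5/32 = 0.15625.

0.15625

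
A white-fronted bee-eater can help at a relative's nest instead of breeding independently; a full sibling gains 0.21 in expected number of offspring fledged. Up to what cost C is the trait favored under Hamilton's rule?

0.105

r to a full sibling = 0.5 (full sibs share both parents — two paths of length 2: r = 2·(1/2)^2 = 1/2).
Hamilton's rule: n·r·B > C, so the trait is favored while C < n·r·B = 1·0.5·0.21 = 0.105.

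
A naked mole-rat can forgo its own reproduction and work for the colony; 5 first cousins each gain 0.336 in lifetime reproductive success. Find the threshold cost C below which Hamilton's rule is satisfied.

r to a first cousin = 0.125 (first cousins share one grandparent pair — two paths of length 4: r = 2·(1/2)^4 = 1/8).
Hamilton's rule: n·r·B > C, so the trait is favored while C < n·r·B = 5·0.125·0.336 = 0.21.

0.21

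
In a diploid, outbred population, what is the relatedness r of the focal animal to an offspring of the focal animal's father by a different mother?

0.25

Each parent–offspring link contributes a factor of 1/2, and independent paths through distinct common ancestors add.
Half-sibs share one parent — one path of length 2: r = (1/2)^2 = 1/4.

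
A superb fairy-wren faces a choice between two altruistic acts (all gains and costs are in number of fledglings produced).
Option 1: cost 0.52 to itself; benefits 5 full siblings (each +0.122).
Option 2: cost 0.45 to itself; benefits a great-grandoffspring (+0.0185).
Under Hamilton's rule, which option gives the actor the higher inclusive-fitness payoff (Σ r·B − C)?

Option 1: r to a full sibling = 0.5.
Option 1: Σ r·B − C = (5·0.5·0.122) − 0.52 = -0.215.
Option 2: r to a great-grandoffspring = 0.125.
Option 2: Σ r·B − C = (1·0.125·0.0185) − 0.45 = -0.4476875.
Option 1 has the higher net inclusive-fitness payoff.

Option 1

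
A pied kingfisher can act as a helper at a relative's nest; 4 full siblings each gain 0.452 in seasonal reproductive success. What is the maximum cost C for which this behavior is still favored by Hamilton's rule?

0.904

r to a full sibling = 0.5 (full sibs share both parents — two paths of length 2: r = 2·(1/2)^2 = 1/2).
Hamilton's rule: n·r·B > C, so the trait is favored while C < n·r·B = 4·0.5·0.452 = 0.904.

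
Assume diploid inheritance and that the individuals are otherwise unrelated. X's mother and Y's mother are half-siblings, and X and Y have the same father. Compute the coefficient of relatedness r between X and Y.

0.3125

Independent pedigree routes through distinct common ancestors add.
X and Y are related in two ways: half first cousins through their mothers (r = 1/16) and half-sibs through their shared father (r = 1/4).
r = 1/16 + 1/4 = 5/16 = 0.3125.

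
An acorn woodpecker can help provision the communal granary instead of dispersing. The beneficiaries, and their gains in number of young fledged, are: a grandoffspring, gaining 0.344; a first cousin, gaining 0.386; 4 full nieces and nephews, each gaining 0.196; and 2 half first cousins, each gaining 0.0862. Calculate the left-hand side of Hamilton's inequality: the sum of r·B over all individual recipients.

0.341025

r to a grandoffspring = 0.25 (two parent–offspring links: r = (1/2)^2 = 1/4).
r to a first cousin = 1/8 (first cousins share one grandparent pair — two paths of length 4: r = 2·(1/2)^4 = 1/8).
r to a full niece or nephew = 0.25 (full aunt/uncle↔niece/nephew: two paths of length 3 through the shared grandparent pair: r = 2·(1/2)^3 = 1/4).
r to a half first cousin = 1/16 (half first cousins share one grandparent — one path of length 4: r = (1/2)^4 = 1/16).
Summing one r·B term per recipient: 1·0.25·0.344 + 1·0.125·0.386 + 4·0.25·0.196 + 2·0.0625·0.0862 = 0.341025.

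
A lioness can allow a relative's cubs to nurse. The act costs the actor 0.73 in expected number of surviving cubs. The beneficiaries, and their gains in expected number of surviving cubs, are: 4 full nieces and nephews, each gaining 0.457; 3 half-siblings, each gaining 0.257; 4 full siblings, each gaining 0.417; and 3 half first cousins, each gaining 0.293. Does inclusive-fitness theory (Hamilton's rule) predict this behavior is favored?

Hamilton's rule: the trait is favored when the sum of r·B over every recipient exceeds the actor's cost C.
r to a full niece or nephew = 0.25 (full aunt/uncle↔niece/nephew: two paths of length 3 through the shared grandparent pair: r = 2·(1/2)^3 = 1/4).
r to a half-sibling = 0.25 (half-sibs share one parent — one path of length 2: r = (1/2)^2 = 1/4).
r to a full sibling = 0.5 (full sibs share both parents — two paths of length 2: r = 2·(1/2)^2 = 1/2).
r to a half first cousin = 1/16 (half first cousins share one grandparent — one path of length 4: r = (1/2)^4 = 1/16).
Summing one r·B term per recipient: 4·0.25·0.457 + 3·0.25·0.257 + 4·0.5·0.417 + 3·0.0625·0.293 = 1.5386875.
1.5386875 > 0.73: the indirect benefit exceeds the cost.

Yes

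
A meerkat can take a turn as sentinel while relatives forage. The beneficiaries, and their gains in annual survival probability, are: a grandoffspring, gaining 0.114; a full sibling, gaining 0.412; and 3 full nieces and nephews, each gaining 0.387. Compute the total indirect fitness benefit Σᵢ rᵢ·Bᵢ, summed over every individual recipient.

r to a grandoffspring = 0.25 (two parent–offspring links: r = (1/2)^2 = 1/4).
r to a full sibling = 1/2 (full sibs share both parents — two paths of length 2: r = 2·(1/2)^2 = 1/2).
r to a full niece or nephew = 0.25 (full aunt/uncle↔niece/nephew: two paths of length 3 through the shared grandparent pair: r = 2·(1/2)^3 = 1/4).
Summing one r·B term per recipient: 1·0.25·0.114 + 1·0.5·0.412 + 3·0.25·0.387 = 0.52475.

0.52475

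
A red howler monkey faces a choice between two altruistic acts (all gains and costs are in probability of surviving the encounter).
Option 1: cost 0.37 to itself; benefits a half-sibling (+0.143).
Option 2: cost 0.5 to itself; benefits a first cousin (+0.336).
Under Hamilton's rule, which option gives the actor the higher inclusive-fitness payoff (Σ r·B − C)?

Option 1: r to a half-sibling = 0.25.
Option 1: Σ r·B − C = (1·0.25·0.143) − 0.37 = -0.33425.
Option 2: r to a first cousin = 0.125.
Option 2: Σ r·B − C = (1·0.125·0.336) − 0.5 = -0.458.
Option 1 has the higher net inclusive-fitness payoff.

Option 1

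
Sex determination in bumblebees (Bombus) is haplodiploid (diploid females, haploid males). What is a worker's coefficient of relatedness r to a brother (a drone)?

Her haploid brother carries none of their father's genes and a random half of their mother's genome; that half matches the maternal half of her own genome with probability 1/2: r = 1/2 · 1/2 = 1/4.

0.25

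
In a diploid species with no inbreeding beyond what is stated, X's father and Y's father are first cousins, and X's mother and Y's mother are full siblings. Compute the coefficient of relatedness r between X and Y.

0.15625

With two independent routes of shared ancestry, r is the sum of the two contributions.
X and Y are related in two ways: second cousins through their fathers (r = 1/32) and first cousins through their mothers (r = 1/8).
r = 1/32 + 1/8 = 0.15625.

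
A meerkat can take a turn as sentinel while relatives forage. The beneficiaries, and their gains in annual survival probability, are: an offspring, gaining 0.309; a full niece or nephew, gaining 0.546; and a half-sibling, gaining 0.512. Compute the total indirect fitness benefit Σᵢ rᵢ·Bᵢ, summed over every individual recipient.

0.419

r to an offspring = 1/2 (one parent–offspring link: r = (1/2)^1 = 1/2).
r to a full niece or nephew = 1/4 (full aunt/uncle↔niece/nephew: two paths of length 3 through the shared grandparent pair: r = 2·(1/2)^3 = 1/4).
r to a half-sibling = 0.25 (half-sibs share one parent — one path of length 2: r = (1/2)^2 = 1/4).
Summing one r·B term per recipient: 1·0.5·0.309 + 1·0.25·0.546 + 1·0.25·0.512 = 0.419.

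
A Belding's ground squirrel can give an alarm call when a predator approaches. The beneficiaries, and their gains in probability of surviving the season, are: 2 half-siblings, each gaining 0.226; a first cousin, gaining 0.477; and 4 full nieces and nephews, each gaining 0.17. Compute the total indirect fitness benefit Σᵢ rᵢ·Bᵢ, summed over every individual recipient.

0.342625

r to a half-sibling = 0.25 (half-sibs share one parent — one path of length 2: r = (1/2)^2 = 1/4).
r to a first cousin = 1/8 (first cousins share one grandparent pair — two paths of length 4: r = 2·(1/2)^4 = 1/8).
r to a full niece or nephew = 1/4 (full aunt/uncle↔niece/nephew: two paths of length 3 through the shared grandparent pair: r = 2·(1/2)^3 = 1/4).
Summing one r·B term per recipient: 2·0.25·0.226 + 1·0.125·0.477 + 4·0.25·0.17 = 0.342625.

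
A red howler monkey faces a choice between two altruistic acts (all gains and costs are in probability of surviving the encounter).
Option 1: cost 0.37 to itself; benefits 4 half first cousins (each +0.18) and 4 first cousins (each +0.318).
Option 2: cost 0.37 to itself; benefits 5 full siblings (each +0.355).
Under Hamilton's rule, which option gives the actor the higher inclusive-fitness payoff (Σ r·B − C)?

Option 2

Option 1: r to a half first cousin = 0.0625.
Option 1: r to a first cousin = 0.125.
Option 1: Σ r·B − C = (4·0.0625·0.18 + 4·0.125·0.318) − 0.37 = -0.166.
Option 2: r to a full sibling = 0.5.
Option 2: Σ r·B − C = (5·0.5·0.355) − 0.37 = 0.5175.
Option 2 has the higher net inclusive-fitness payoff.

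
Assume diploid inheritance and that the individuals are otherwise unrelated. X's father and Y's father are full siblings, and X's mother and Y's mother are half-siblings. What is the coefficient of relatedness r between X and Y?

0.1875

With two independent routes of shared ancestry, r is the sum of the two contributions.
X and Y are related in two ways: first cousins through their fathers (r = 1/8) and half first cousins through their mothers (r = 1/16).
r = 1/8 + 1/16 = 0.1875.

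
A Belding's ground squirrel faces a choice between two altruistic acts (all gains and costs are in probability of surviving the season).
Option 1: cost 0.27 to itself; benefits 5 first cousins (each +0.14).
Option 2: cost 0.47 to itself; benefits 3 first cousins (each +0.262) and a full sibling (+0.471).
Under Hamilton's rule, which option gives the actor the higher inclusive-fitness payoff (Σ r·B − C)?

Option 1: r to a first cousin = 0.125.
Option 1: Σ r·B − C = (5·0.125·0.14) − 0.27 = -0.1825.
Option 2: r to a first cousin = 0.125.
Option 2: r to a full sibling = 0.5.
Option 2: Σ r·B − C = (3·0.125·0.262 + 1·0.5·0.471) − 0.47 = -0.13625.
Option 2 has the higher net inclusive-fitness payoff.

Option 2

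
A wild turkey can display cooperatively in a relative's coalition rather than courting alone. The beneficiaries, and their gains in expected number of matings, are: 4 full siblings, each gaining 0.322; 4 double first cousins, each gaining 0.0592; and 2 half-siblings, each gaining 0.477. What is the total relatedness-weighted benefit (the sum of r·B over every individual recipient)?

0.9417

r to a full sibling = 1/2 (full sibs share both parents — two paths of length 2: r = 2·(1/2)^2 = 1/2).
r to a double first cousin = 1/4 (double first cousins share both grandparent pairs — four paths of length 4: r = 4·(1/2)^4 = 1/4).
r to a half-sibling = 1/4 (half-sibs share one parent — one path of length 2: r = (1/2)^2 = 1/4).
Summing one r·B term per recipient: 4·0.5·0.322 + 4·0.25·0.0592 + 2·0.25·0.477 = 0.9417.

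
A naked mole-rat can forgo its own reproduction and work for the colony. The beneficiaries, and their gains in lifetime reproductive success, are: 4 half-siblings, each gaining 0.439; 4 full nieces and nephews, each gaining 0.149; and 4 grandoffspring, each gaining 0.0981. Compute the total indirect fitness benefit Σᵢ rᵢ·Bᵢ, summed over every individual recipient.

0.6861

r to a half-sibling = 1/4 (half-sibs share one parent — one path of length 2: r = (1/2)^2 = 1/4).
r to a full niece or nephew = 0.25 (full aunt/uncle↔niece/nephew: two paths of length 3 through the shared grandparent pair: r = 2·(1/2)^3 = 1/4).
r to a grandoffspring = 1/4 (two parent–offspring links: r = (1/2)^2 = 1/4).
Summing one r·B term per recipient: 4·0.25·0.439 + 4·0.25·0.149 + 4·0.25·0.0981 = 0.6861.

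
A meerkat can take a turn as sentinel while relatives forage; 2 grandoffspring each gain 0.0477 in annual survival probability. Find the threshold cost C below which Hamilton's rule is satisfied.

r to a grandoffspring = 0.25 (two parent–offspring links: r = (1/2)^2 = 1/4).
Hamilton's rule: n·r·B > C, so the trait is favored while C < n·r·B = 2·0.25·0.0477 = 0.02385.

0.02385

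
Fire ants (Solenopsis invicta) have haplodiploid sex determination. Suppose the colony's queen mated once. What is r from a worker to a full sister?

Haplodiploid full sisters inherit their father's entire haploid genome identically (contributing 1/2) and on average half of their mother's contribution (1/2 · 1/2 = 1/4); r = 1/2 + 1/4 = 3/4.

0.75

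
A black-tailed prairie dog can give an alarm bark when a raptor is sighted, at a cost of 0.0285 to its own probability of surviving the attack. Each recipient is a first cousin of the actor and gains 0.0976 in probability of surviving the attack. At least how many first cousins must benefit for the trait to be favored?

3

r to a first cousin = 1/8 (first cousins share one grandparent pair — two paths of length 4: r = 2·(1/2)^4 = 1/8).
Hamilton's rule: n·r·B > C  ⇒  n > C/(r·B) = 0.0285/(0.125·0.0976) = 2.336.
The smallest integer exceeding 2.336 is 3.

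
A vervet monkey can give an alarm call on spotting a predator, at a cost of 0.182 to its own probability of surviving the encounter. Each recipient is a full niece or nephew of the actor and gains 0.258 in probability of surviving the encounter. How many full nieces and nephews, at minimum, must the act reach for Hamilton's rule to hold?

3

r to a full niece or nephew = 1/4 (full aunt/uncle↔niece/nephew: two paths of length 3 through the shared grandparent pair: r = 2·(1/2)^3 = 1/4).
Hamilton's rule: n·r·B > C  ⇒  n > C/(r·B) = 0.182/(0.25·0.258) = 2.822.
The smallest integer exceeding 2.822 is 3.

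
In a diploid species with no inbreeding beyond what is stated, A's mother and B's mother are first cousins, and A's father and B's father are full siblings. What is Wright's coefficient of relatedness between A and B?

Independent pedigree routes through distinct common ancestors add.
A and B are related in two ways: second cousins through their mothers (r = 1/32) and first cousins through their fathers (r = 1/8).
r = 1/32 + 1/8 = 5/32 = 0.15625.

0.15625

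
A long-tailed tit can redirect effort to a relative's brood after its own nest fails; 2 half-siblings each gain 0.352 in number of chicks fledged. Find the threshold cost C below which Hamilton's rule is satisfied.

0.176

r to a half-sibling = 1/4 (half-sibs share one parent — one path of length 2: r = (1/2)^2 = 1/4).
Hamilton's rule: n·r·B > C, so the trait is favored while C < n·r·B = 2·0.25·0.352 = 0.176.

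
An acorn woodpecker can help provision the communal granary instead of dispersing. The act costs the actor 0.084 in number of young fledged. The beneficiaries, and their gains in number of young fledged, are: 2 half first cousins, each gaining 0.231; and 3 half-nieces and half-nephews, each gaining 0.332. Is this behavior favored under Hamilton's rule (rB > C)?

Yes

Hamilton's rule: the trait is favored when the sum of r·B over every recipient exceeds the actor's cost C.
r to a half first cousin = 0.0625 (half first cousins share one grandparent — one path of length 4: r = (1/2)^4 = 1/16).
r to a half-niece or half-nephew = 1/8 (half-aunt/uncle↔niece/nephew: one path of length 3: r = (1/2)^3 = 1/8).
Summing one r·B term per recipient: 2·0.0625·0.231 + 3·0.125·0.332 = 0.153375.
0.153375 > 0.084: the indirect benefit exceeds the cost.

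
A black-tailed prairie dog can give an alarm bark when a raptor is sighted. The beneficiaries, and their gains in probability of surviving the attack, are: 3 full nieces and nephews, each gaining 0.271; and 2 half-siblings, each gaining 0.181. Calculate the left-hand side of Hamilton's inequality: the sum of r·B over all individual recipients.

0.29375

r to a full niece or nephew = 0.25 (full aunt/uncle↔niece/nephew: two paths of length 3 through the shared grandparent pair: r = 2·(1/2)^3 = 1/4).
r to a half-sibling = 0.25 (half-sibs share one parent — one path of length 2: r = (1/2)^2 = 1/4).
Summing one r·B term per recipient: 3·0.25·0.271 + 2·0.25·0.181 = 0.29375.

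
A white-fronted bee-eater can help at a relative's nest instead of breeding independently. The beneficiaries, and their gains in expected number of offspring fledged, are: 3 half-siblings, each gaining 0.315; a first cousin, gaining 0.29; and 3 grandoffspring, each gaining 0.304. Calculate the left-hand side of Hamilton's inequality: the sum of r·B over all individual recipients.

r to a half-sibling = 1/4 (half-sibs share one parent — one path of length 2: r = (1/2)^2 = 1/4).
r to a first cousin = 0.125 (first cousins share one grandparent pair — two paths of length 4: r = 2·(1/2)^4 = 1/8).
r to a grandoffspring = 0.25 (two parent–offspring links: r = (1/2)^2 = 1/4).
Summing one r·B term per recipient: 3·0.25·0.315 + 1·0.125·0.29 + 3·0.25·0.304 = 0.5005.

0.5005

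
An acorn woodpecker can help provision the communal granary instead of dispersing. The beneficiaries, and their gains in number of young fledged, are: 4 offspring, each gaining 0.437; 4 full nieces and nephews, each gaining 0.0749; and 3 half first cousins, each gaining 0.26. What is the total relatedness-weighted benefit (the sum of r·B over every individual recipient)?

r to an offspring = 0.5 (one parent–offspring link: r = (1/2)^1 = 1/2).
r to a full niece or nephew = 1/4 (full aunt/uncle↔niece/nephew: two paths of length 3 through the shared grandparent pair: r = 2·(1/2)^3 = 1/4).
r to a half first cousin = 0.0625 (half first cousins share one grandparent — one path of length 4: r = (1/2)^4 = 1/16).
Summing one r·B term per recipient: 4·0.5·0.437 + 4·0.25·0.0749 + 3·0.0625·0.26 = 0.99765.

0.99765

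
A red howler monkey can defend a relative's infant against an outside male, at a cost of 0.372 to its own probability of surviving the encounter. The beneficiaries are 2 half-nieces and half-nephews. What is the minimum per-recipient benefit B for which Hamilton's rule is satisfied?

1.488

r to a half-niece or half-nephew = 1/8 (half-aunt/uncle↔niece/nephew: one path of length 3: r = (1/2)^3 = 1/8).
Hamilton's rule with n recipients of equal r: n·r·B > C, so B > C/(n·r) = 0.372/(2·0.125) = 1.488.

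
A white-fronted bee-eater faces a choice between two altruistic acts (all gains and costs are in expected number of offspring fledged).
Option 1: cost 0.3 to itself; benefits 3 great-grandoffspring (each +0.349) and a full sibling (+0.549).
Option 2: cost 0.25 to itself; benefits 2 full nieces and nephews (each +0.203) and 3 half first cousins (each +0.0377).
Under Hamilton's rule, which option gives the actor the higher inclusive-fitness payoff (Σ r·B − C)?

Option 1

Option 1: r to a great-grandoffspring = 0.125.
Option 1: r to a full sibling = 0.5.
Option 1: Σ r·B − C = (3·0.125·0.349 + 1·0.5·0.549) − 0.3 = 0.105375.
Option 2: r to a full niece or nephew = 0.25.
Option 2: r to a half first cousin = 0.0625.
Option 2: Σ r·B − C = (2·0.25·0.203 + 3·0.0625·0.0377) − 0.25 = -0.14143125.
Option 1 has the higher net inclusive-fitness payoff.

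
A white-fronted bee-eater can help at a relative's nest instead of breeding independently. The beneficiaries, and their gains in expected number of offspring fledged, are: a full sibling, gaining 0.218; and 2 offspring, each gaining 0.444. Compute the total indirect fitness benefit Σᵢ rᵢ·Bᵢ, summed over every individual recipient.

r to a full sibling = 0.5 (full sibs share both parents — two paths of length 2: r = 2·(1/2)^2 = 1/2).
r to an offspring = 1/2 (one parent–offspring link: r = (1/2)^1 = 1/2).
Summing one r·B term per recipient: 1·0.5·0.218 + 2·0.5·0.444 = 0.553.

0.553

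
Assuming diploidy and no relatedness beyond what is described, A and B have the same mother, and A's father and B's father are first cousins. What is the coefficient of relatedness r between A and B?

0.28125

Relatedness sums over independent paths through distinct common ancestors.
A and B are related in two ways: half-sibs through their shared mother (r = 1/4) and second cousins through their fathers (r = 1/32).
r = 1/4 + 1/32 = 9/32 = 0.28125.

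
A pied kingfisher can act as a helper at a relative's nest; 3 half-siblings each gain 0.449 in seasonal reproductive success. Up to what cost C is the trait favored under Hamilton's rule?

r to a half-sibling = 0.25 (half-sibs share one parent — one path of length 2: r = (1/2)^2 = 1/4).
Hamilton's rule: n·r·B > C, so the trait is favored while C < n·r·B = 3·0.25·0.449 = 0.33675.

0.33675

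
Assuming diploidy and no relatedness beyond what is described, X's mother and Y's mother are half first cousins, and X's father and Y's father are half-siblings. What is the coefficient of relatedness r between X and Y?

0.078125

Wright's path rule: contributions from independent ancestry routes add.
X and Y are related in two ways: half second cousins through their mothers (r = 1/64) and half first cousins through their fathers (r = 1/16).
r = 1/64 + 1/16 = 5/64 = 0.078125.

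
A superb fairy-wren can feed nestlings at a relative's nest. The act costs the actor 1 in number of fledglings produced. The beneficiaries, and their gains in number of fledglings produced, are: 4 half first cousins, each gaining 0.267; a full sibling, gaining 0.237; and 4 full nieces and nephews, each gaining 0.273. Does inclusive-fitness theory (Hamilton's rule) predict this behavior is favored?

Hamilton's rule: the trait is favored when the sum of r·B over every recipient exceeds the actor's cost C.
r to a half first cousin = 1/16 (half first cousins share one grandparent — one path of length 4: r = (1/2)^4 = 1/16).
r to a full sibling = 0.5 (full sibs share both parents — two paths of length 2: r = 2·(1/2)^2 = 1/2).
r to a full niece or nephew = 1/4 (full aunt/uncle↔niece/nephew: two paths of length 3 through the shared grandparent pair: r = 2·(1/2)^3 = 1/4).
Summing one r·B term per recipient: 4·0.0625·0.267 + 1·0.5·0.237 + 4·0.25·0.273 = 0.45825.
0.45825 < 1: the indirect benefit is less than the cost.

No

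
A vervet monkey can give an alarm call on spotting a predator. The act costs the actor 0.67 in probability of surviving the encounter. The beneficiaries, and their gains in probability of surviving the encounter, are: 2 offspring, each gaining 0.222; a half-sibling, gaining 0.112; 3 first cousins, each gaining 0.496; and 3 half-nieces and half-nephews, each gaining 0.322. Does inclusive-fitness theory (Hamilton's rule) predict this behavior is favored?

No

Hamilton's rule: the trait is favored when the sum of r·B over every recipient exceeds the actor's cost C.
r to an offspring = 1/2 (one parent–offspring link: r = (1/2)^1 = 1/2).
r to a half-sibling = 1/4 (half-sibs share one parent — one path of length 2: r = (1/2)^2 = 1/4).
r to a first cousin = 0.125 (first cousins share one grandparent pair — two paths of length 4: r = 2·(1/2)^4 = 1/8).
r to a half-niece or half-nephew = 1/8 (half-aunt/uncle↔niece/nephew: one path of length 3: r = (1/2)^3 = 1/8).
Summing one r·B term per recipient: 2·0.5·0.222 + 1·0.25·0.112 + 3·0.125·0.496 + 3·0.125·0.322 = 0.55675.
0.55675 < 0.67: the indirect benefit is less than the cost.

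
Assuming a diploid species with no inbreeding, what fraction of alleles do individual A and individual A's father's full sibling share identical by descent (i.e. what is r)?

0.25

Each parent–offspring link contributes a factor of 1/2, and independent paths through distinct common ancestors add.
Full aunt/uncle↔niece/nephew: two paths of length 3 through the shared grandparent pair: r = 2·(1/2)^3 = 1/4.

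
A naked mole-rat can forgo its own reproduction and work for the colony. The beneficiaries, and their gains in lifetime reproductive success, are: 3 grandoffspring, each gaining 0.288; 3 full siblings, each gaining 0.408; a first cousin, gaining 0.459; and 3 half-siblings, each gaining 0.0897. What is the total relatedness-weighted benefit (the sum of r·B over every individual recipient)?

r to a grandoffspring = 0.25 (two parent–offspring links: r = (1/2)^2 = 1/4).
r to a full sibling = 1/2 (full sibs share both parents — two paths of length 2: r = 2·(1/2)^2 = 1/2).
r to a first cousin = 0.125 (first cousins share one grandparent pair — two paths of length 4: r = 2·(1/2)^4 = 1/8).
r to a half-sibling = 0.25 (half-sibs share one parent — one path of length 2: r = (1/2)^2 = 1/4).
Summing one r·B term per recipient: 3·0.25·0.288 + 3·0.5·0.408 + 1·0.125·0.459 + 3·0.25·0.0897 = 0.95265.

0.95265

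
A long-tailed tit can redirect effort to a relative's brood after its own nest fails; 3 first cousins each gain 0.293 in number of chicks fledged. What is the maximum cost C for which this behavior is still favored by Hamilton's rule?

0.109875

r to a first cousin = 1/8 (first cousins share one grandparent pair — two paths of length 4: r = 2·(1/2)^4 = 1/8).
Hamilton's rule: n·r·B > C, so the trait is favored while C < n·r·B = 3·0.125·0.293 = 0.109875.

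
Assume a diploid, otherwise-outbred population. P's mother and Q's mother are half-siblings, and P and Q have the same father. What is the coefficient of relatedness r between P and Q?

0.3125

Independent pedigree routes through distinct common ancestors add.
P and Q are related in two ways: half first cousins through their mothers (r = 1/16) and half-sibs through their shared father (r = 1/4).
r = 1/16 + 1/4 = 0.3125.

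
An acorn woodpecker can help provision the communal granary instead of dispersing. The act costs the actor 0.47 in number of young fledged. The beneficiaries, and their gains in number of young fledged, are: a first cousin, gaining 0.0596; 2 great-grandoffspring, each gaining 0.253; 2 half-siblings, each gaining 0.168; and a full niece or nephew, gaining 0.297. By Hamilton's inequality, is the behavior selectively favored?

Hamilton's rule: the trait is favored when the sum of r·B over every recipient exceeds the actor's cost C.
r to a first cousin = 1/8 (first cousins share one grandparent pair — two paths of length 4: r = 2·(1/2)^4 = 1/8).
r to a great-grandoffspring = 0.125 (three parent–offspring links: r = (1/2)^3 = 1/8).
r to a half-sibling = 1/4 (half-sibs share one parent — one path of length 2: r = (1/2)^2 = 1/4).
r to a full niece or nephew = 1/4 (full aunt/uncle↔niece/nephew: two paths of length 3 through the shared grandparent pair: r = 2·(1/2)^3 = 1/4).
Summing one r·B term per recipient: 1·0.125·0.0596 + 2·0.125·0.253 + 2·0.25·0.168 + 1·0.25·0.297 = 0.22895.
0.22895 < 0.47: the indirect benefit is less than the cost.

No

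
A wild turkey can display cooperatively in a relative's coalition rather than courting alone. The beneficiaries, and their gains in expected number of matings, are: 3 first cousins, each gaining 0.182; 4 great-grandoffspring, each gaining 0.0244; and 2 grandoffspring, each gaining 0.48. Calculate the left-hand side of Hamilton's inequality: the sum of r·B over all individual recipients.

r to a first cousin = 0.125 (first cousins share one grandparent pair — two paths of length 4: r = 2·(1/2)^4 = 1/8).
r to a great-grandoffspring = 1/8 (three parent–offspring links: r = (1/2)^3 = 1/8).
r to a grandoffspring = 1/4 (two parent–offspring links: r = (1/2)^2 = 1/4).
Summing one r·B term per recipient: 3·0.125·0.182 + 4·0.125·0.0244 + 2·0.25·0.48 = 0.32045.

0.32045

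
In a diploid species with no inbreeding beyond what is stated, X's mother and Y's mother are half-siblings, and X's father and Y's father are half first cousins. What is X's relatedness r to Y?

0.078125

Wright's path rule: contributions from independent ancestry routes add.
X and Y are related in two ways: half first cousins through their mothers (r = 1/16) and half second cousins through their fathers (r = 1/64).
r = 1/16 + 1/64 = 5/64 = 0.078125.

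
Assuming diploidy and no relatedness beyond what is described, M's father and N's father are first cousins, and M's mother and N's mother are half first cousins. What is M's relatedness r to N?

0.046875

Independent pedigree routes through distinct common ancestors add.
M and N are related in two ways: second cousins through their fathers (r = 1/32) and half second cousins through their mothers (r = 1/64).
r = 1/32 + 1/64 = 3/64 = 0.046875.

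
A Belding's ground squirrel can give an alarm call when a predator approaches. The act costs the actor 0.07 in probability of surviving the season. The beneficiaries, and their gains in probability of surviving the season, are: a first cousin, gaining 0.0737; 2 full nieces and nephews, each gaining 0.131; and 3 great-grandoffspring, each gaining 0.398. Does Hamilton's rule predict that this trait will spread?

Yes

Hamilton's rule: the trait is favored when the sum of r·B over every recipient exceeds the actor's cost C.
r to a first cousin = 0.125 (first cousins share one grandparent pair — two paths of length 4: r = 2·(1/2)^4 = 1/8).
r to a full niece or nephew = 1/4 (full aunt/uncle↔niece/nephew: two paths of length 3 through the shared grandparent pair: r = 2·(1/2)^3 = 1/4).
r to a great-grandoffspring = 1/8 (three parent–offspring links: r = (1/2)^3 = 1/8).
Summing one r·B term per recipient: 1·0.125·0.0737 + 2·0.25·0.131 + 3·0.125·0.398 = 0.2239625.
0.2239625 > 0.07: the indirect benefit exceeds the cost.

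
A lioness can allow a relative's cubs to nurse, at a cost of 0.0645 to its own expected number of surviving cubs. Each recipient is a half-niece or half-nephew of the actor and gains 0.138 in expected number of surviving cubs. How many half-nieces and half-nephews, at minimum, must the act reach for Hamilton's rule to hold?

r to a half-niece or half-nephew = 0.125 (half-aunt/uncle↔niece/nephew: one path of length 3: r = (1/2)^3 = 1/8).
Hamilton's rule: n·r·B > C  ⇒  n > C/(r·B) = 0.0645/(0.125·0.138) = 3.739.
The smallest integer exceeding 3.739 is 4.

4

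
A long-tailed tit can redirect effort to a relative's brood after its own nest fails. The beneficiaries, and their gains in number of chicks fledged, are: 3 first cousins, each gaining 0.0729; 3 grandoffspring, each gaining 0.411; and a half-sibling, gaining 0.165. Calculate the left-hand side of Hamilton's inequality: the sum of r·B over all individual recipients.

0.3768375

r to a first cousin = 0.125 (first cousins share one grandparent pair — two paths of length 4: r = 2·(1/2)^4 = 1/8).
r to a grandoffspring = 0.25 (two parent–offspring links: r = (1/2)^2 = 1/4).
r to a half-sibling = 1/4 (half-sibs share one parent — one path of length 2: r = (1/2)^2 = 1/4).
Summing one r·B term per recipient: 3·0.125·0.0729 + 3·0.25·0.411 + 1·0.25·0.165 = 0.3768375.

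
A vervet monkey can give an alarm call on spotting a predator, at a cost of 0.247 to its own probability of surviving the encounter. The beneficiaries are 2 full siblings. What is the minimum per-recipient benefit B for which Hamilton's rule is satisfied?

0.247

r to a full sibling = 0.5 (full sibs share both parents — two paths of length 2: r = 2·(1/2)^2 = 1/2).
Hamilton's rule with n recipients of equal r: n·r·B > C, so B > C/(n·r) = 0.247/(2·0.5) = 0.247.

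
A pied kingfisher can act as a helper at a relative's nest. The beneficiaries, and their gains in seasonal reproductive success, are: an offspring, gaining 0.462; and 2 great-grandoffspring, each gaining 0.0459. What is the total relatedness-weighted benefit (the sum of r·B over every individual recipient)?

r to an offspring = 1/2 (one parent–offspring link: r = (1/2)^1 = 1/2).
r to a great-grandoffspring = 1/8 (three parent–offspring links: r = (1/2)^3 = 1/8).
Summing one r·B term per recipient: 1·0.5·0.462 + 2·0.125·0.0459 = 0.242475.

0.242475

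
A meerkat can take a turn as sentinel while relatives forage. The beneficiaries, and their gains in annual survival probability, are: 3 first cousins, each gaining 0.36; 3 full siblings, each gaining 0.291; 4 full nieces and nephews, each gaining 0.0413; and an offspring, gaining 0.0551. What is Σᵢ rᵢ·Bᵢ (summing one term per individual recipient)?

0.64035

r to a first cousin = 0.125 (first cousins share one grandparent pair — two paths of length 4: r = 2·(1/2)^4 = 1/8).
r to a full sibling = 1/2 (full sibs share both parents — two paths of length 2: r = 2·(1/2)^2 = 1/2).
r to a full niece or nephew = 0.25 (full aunt/uncle↔niece/nephew: two paths of length 3 through the shared grandparent pair: r = 2·(1/2)^3 = 1/4).
r to an offspring = 0.5 (one parent–offspring link: r = (1/2)^1 = 1/2).
Summing one r·B term per recipient: 3·0.125·0.36 + 3·0.5·0.291 + 4·0.25·0.0413 + 1·0.5·0.0551 = 0.64035.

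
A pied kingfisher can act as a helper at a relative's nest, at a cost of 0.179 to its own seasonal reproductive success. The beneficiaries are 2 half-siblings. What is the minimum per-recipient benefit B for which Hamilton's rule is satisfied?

0.358

r to a half-sibling = 1/4 (half-sibs share one parent — one path of length 2: r = (1/2)^2 = 1/4).
Hamilton's rule with n recipients of equal r: n·r·B > C, so B > C/(n·r) = 0.179/(2·0.25) = 0.358.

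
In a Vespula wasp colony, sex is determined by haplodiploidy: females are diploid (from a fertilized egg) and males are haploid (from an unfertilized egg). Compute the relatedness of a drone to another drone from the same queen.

0.5

Haploid brothers each carry a random half of the queen's diploid genome, so on average they share half: r = 1/2.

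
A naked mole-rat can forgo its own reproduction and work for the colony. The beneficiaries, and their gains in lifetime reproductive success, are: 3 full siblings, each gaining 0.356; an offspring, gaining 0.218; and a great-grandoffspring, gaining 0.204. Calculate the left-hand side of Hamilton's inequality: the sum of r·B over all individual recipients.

0.6685

r to a full sibling = 1/2 (full sibs share both parents — two paths of length 2: r = 2·(1/2)^2 = 1/2).
r to an offspring = 0.5 (one parent–offspring link: r = (1/2)^1 = 1/2).
r to a great-grandoffspring = 1/8 (three parent–offspring links: r = (1/2)^3 = 1/8).
Summing one r·B term per recipient: 3·0.5·0.356 + 1·0.5·0.218 + 1·0.125·0.204 = 0.6685.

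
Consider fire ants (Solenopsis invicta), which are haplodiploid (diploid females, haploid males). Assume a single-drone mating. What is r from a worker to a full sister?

0.75

Haplodiploid full sisters inherit their father's entire haploid genome identically (contributing 1/2) and on average half of their mother's contribution (1/2 · 1/2 = 1/4); r = 1/2 + 1/4 = 3/4.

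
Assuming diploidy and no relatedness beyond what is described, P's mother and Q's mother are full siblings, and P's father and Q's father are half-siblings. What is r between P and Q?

Relatedness sums over independent paths through distinct common ancestors.
P and Q are related in two ways: first cousins through their mothers (r = 1/8) and half first cousins through their fathers (r = 1/16).
r = 1/8 + 1/16 = 3/16 = 0.1875.

0.1875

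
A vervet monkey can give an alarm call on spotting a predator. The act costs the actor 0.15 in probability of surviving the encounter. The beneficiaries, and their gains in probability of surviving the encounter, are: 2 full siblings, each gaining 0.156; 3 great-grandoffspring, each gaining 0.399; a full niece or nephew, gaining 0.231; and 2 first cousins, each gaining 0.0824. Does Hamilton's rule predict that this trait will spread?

Hamilton's rule: the trait is favored when the sum of r·B over every recipient exceeds the actor's cost C.
r to a full sibling = 1/2 (full sibs share both parents — two paths of length 2: r = 2·(1/2)^2 = 1/2).
r to a great-grandoffspring = 1/8 (three parent–offspring links: r = (1/2)^3 = 1/8).
r to a full niece or nephew = 0.25 (full aunt/uncle↔niece/nephew: two paths of length 3 through the shared grandparent pair: r = 2·(1/2)^3 = 1/4).
r to a first cousin = 0.125 (first cousins share one grandparent pair — two paths of length 4: r = 2·(1/2)^4 = 1/8).
Summing one r·B term per recipient: 2·0.5·0.156 + 3·0.125·0.399 + 1·0.25·0.231 + 2·0.125·0.0824 = 0.383975.
0.383975 > 0.15: the indirect benefit exceeds the cost.

Yes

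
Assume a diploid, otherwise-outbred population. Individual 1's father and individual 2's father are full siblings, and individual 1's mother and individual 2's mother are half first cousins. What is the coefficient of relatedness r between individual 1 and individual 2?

0.140625

Relatedness sums over independent paths through distinct common ancestors.
Individual 1 and individual 2 are related in two ways: first cousins through their fathers (r = 1/8) and half second cousins through their mothers (r = 1/64).
r = 1/8 + 1/64 = 9/64 = 0.140625.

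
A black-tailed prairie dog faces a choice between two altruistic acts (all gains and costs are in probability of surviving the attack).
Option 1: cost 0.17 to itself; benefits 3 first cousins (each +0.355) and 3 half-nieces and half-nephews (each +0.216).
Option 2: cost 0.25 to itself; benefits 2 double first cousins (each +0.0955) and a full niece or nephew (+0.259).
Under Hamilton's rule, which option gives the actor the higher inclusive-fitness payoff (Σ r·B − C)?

Option 1

Option 1: r to a first cousin = 0.125.
Option 1: r to a half-niece or half-nephew = 0.125.
Option 1: Σ r·B − C = (3·0.125·0.355 + 3·0.125·0.216) − 0.17 = 0.044125.
Option 2: r to a double first cousin = 0.25.
Option 2: r to a full niece or nephew = 0.25.
Option 2: Σ r·B − C = (2·0.25·0.0955 + 1·0.25·0.259) − 0.25 = -0.1375.
Option 1 has the higher net inclusive-fitness payoff.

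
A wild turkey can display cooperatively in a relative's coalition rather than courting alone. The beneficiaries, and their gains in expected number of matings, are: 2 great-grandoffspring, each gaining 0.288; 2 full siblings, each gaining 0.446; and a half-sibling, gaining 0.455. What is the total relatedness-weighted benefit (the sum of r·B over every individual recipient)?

r to a great-grandoffspring = 0.125 (three parent–offspring links: r = (1/2)^3 = 1/8).
r to a full sibling = 1/2 (full sibs share both parents — two paths of length 2: r = 2·(1/2)^2 = 1/2).
r to a half-sibling = 0.25 (half-sibs share one parent — one path of length 2: r = (1/2)^2 = 1/4).
Summing one r·B term per recipient: 2·0.125·0.288 + 2·0.5·0.446 + 1·0.25·0.455 = 0.63175.

0.63175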